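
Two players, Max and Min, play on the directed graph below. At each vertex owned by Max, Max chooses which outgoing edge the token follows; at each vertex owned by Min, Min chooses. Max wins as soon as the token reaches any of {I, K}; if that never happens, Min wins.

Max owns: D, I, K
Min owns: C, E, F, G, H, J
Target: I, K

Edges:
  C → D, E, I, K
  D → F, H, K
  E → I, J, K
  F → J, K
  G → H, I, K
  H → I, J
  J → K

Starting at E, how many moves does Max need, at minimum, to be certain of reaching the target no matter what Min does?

2

A0 = {I, K}
A1: add {D, J} — D (Max) has D→K; J (Min): all of {K} already in.
A2: add {E, F, H} — E (Min): all of {I, J, K} already in; F (Min): all of {J, K} already in; H (Min): all of {I, J} already in.
E enters the attractor at level 2, so Max can force the target in 2 moves from there.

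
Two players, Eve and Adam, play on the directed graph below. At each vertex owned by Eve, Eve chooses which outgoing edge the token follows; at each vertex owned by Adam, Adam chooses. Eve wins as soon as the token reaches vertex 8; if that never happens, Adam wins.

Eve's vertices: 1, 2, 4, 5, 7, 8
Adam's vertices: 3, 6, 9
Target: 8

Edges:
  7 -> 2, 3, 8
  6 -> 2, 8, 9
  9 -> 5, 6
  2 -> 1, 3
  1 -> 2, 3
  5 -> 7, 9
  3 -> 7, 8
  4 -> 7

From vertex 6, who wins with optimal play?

Adam

A0 = {8}
A1: add {7} — 7 (Eve) has 7→8.
A2: add {3, 4, 5} — 3 (Adam): all of {7, 8} already in; 4 (Eve) has 4→7; 5 (Eve) has 5→7.
A3: add {1, 2} — 1 (Eve) has 1→3; 2 (Eve) has 2→3.
A4 = A3; e.g. 6 (Adam) can still go to 9. Fixed point.
6 never enters the attractor, so Adam can avoid the target forever.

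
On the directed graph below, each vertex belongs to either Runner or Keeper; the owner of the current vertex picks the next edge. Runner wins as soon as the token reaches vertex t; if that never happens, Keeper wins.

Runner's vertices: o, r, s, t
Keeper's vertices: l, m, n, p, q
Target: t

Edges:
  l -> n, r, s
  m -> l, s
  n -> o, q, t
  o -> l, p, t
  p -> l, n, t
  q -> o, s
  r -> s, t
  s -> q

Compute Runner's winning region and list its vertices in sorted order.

o, r, t

A0 = {t}
A1: add {o, r} — o (Runner) has o→t; r (Runner) has r→t.
A2 = A1; e.g. l (Keeper) can still go to n. Fixed point.
Runner's winning region = {o, r, t}.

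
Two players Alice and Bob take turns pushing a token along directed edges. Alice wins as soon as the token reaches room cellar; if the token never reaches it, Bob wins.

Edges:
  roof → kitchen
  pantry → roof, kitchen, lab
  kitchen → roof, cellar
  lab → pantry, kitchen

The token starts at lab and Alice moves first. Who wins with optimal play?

Bob

Track states (vertex, player-to-move).
A0 = {(cellar,Alice), (cellar,Bob)}
A1: add {(kitchen,Alice)}.
A2: add {(roof,Bob)}.
A3: add {(pantry,Alice)}.
A4: add {(lab,Bob)}.
A5 = A4; e.g. (roof,Alice) stays out. (lab,Alice) never enters ⇒ Bob avoids the target.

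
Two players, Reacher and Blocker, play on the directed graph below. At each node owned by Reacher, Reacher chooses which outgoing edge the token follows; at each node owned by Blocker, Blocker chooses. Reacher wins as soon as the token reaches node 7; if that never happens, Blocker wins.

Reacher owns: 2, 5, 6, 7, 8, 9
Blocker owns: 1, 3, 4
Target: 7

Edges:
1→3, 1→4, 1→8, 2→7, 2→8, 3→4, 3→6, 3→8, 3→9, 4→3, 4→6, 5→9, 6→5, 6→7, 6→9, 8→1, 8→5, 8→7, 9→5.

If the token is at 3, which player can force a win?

Blocker

A0 = {7}
A1: add {2, 6, 8} — 2 (Reacher) has 2→7; 6 (Reacher) has 6→7; 8 (Reacher) has 8→7.
A2 = A1; e.g. 1 (Blocker) can still go to 3. Fixed point.
3 never enters the attractor, so Blocker can avoid the target forever.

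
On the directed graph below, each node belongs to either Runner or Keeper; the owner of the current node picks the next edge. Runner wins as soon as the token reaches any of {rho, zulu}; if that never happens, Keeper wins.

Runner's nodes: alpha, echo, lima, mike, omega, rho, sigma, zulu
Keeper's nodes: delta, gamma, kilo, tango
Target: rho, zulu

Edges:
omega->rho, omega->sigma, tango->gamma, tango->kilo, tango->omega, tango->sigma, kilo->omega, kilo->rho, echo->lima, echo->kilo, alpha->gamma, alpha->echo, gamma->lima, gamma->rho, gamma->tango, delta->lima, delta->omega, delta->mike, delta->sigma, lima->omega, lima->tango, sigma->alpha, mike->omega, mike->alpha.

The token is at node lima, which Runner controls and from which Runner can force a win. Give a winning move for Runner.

omega

A0 = {rho, zulu}
A1: add {omega} — omega (Runner) has omega→rho.
A2: add {kilo, lima, mike} — lima (Runner) has lima→omega; kilo (Keeper): all of {omega, rho} already in; mike (Runner) has mike→omega.
A3: add {echo} — echo (Runner) has echo→lima.
A4: add {alpha} — alpha (Runner) has alpha→echo.
A5: add {sigma} — sigma (Runner) has sigma→alpha.
A6: add {delta} — delta (Keeper): all of {lima, omega, mike, sigma} already in.
A7 = A6; e.g. gamma (Keeper) can still go to tango. Fixed point.
From lima, successor omega is in the attractor (rank 1); the other successor tango is not.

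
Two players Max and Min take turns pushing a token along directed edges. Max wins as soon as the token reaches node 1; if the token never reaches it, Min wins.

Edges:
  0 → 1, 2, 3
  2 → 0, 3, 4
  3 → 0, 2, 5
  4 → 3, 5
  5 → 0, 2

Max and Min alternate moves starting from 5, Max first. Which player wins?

Track states (vertex, player-to-move).
A0 = {(1,Max), (1,Min)}
A1: add {(0,Max)}.
A2 = A1; e.g. (0,Min) stays out. (5,Max) never enters ⇒ Min avoids the target.

Min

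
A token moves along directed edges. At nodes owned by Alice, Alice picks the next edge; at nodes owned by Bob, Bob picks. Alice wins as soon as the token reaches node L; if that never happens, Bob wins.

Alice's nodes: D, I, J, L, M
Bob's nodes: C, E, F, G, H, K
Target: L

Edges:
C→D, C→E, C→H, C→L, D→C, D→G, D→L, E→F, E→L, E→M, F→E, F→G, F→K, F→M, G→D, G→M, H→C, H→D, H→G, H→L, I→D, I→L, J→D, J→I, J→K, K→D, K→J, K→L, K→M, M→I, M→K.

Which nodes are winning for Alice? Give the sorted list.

A0 = {L}
A1: add {D, I} — D (Alice) has D→L; I (Alice) has I→L.
A2: add {J, M} — J (Alice) has J→D; M (Alice) has M→I.
A3: add {G, K} — G (Bob): all of {D, M} already in; K (Bob): all of {D, J, L, M} already in.
A4 = A3; e.g. C (Bob) can still go to E. Fixed point.
Alice's winning region = {D, G, I, J, K, L, M}.

D, G, I, J, K, L, M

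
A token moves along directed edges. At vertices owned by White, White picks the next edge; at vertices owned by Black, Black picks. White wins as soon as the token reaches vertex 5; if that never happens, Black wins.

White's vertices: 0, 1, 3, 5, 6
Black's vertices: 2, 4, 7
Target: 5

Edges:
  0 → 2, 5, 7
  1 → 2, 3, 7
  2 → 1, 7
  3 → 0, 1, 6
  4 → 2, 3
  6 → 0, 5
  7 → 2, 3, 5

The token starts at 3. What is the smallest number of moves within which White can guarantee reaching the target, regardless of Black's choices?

A0 = {5}
A1: add {0, 6} — 0 (White) has 0→5; 6 (White) has 6→5.
A2: add {3} — 3 (White) has 3→0.
3 enters the attractor at level 2, so White can force the target in 2 moves from there.

2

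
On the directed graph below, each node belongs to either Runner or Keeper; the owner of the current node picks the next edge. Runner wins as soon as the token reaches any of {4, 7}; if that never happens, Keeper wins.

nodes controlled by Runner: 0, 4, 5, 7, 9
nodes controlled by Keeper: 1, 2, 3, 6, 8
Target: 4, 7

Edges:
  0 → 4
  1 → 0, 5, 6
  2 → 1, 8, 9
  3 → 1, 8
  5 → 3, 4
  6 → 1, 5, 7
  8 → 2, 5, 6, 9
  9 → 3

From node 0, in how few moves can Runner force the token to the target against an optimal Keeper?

1

A0 = {4, 7}
A1: add {0, 5} — 0 (Runner) has 0→4; 5 (Runner) has 5→4.
A2 = A1; e.g. 1 (Keeper) can still go to 6. Fixed point.
0 enters the attractor at level 1, so Runner can force the target in 1 move from there.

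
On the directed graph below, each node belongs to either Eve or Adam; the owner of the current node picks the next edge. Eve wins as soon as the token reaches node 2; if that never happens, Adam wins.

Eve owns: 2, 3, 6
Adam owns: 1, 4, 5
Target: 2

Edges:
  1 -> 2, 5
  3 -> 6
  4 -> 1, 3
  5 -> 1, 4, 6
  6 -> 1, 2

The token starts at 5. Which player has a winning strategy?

A0 = {2}
A1: add {6} — 6 (Eve) has 6→2.
A2: add {3} — 3 (Eve) has 3→6.
A3 = A2; e.g. 1 (Adam) can still go to 5. Fixed point.
5 never enters the attractor, so Adam can avoid the target forever.

Adam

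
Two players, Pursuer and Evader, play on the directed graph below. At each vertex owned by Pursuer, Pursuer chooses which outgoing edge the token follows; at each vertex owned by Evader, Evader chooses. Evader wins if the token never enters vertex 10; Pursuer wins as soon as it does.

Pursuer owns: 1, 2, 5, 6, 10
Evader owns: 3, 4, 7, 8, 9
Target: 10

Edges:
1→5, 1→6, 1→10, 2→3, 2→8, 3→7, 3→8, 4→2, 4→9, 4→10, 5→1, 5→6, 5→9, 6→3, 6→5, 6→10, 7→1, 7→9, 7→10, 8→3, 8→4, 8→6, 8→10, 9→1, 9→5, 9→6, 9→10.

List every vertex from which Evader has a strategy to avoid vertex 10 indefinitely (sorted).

A0 = {10}
A1: add {1, 6} — 1 (Pursuer) has 1→10; 6 (Pursuer) has 6→10.
A2: add {5} — 5 (Pursuer) has 5→1.
A3: add {9} — 9 (Evader): all of {1, 5, 6, 10} already in.
A4: add {7} — 7 (Evader): all of {1, 9, 10} already in.
A5 = A4; e.g. 2 (Pursuer) has no edge into A4. Fixed point.
Pursuer's attractor = {1, 5, 6, 7, 9, 10}; Evader avoids the target exactly from the complement.

2, 3, 4, 8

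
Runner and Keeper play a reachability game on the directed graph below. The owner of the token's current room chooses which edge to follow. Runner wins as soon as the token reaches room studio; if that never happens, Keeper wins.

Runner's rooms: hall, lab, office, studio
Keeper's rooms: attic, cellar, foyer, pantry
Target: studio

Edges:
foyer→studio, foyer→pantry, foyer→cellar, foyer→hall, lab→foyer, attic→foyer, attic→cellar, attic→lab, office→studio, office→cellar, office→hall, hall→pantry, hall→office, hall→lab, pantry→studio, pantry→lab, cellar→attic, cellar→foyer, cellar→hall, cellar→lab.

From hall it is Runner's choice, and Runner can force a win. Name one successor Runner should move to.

A0 = {studio}
A1: add {office} — office (Runner) has office→studio.
A2: add {hall} — hall (Runner) has hall→office.
A3 = A2; e.g. attic (Keeper) can still go to foyer. Fixed point.
From hall, successor office is in the attractor (rank 1); the other successors lab, pantry are not.

office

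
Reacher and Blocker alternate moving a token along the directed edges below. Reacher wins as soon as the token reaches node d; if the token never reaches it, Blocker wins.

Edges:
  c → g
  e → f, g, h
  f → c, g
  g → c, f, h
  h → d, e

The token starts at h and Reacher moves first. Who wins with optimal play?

Track states (vertex, player-to-move).
A0 = {(d,Reacher), (d,Blocker)}
A1: add {(h,Reacher)}.
(h,Reacher) ∈ A1 ⇒ Reacher forces the target.

Reacher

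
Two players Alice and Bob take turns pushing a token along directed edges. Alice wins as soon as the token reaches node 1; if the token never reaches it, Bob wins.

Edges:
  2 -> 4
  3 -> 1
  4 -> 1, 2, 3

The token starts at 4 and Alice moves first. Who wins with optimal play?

Alice

Track states (vertex, player-to-move).
A0 = {(1,Alice), (1,Bob)}
A1: add {(3,Alice), (3,Bob), (4,Alice)}.
(4,Alice) ∈ A1 ⇒ Alice forces the target.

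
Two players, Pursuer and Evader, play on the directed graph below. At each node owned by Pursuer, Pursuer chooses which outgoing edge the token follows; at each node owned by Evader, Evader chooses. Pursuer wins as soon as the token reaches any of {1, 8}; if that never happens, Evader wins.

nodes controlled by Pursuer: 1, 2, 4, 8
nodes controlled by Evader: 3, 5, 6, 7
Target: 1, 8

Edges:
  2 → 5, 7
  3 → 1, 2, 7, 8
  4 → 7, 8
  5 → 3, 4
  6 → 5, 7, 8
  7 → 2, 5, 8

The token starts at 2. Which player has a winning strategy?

Evader

A0 = {1, 8}
A1: add {4} — 4 (Pursuer) has 4→8.
A2 = A1; e.g. 2 (Pursuer) has no edge into A1. Fixed point.
2 never enters the attractor, so Evader can avoid the target forever.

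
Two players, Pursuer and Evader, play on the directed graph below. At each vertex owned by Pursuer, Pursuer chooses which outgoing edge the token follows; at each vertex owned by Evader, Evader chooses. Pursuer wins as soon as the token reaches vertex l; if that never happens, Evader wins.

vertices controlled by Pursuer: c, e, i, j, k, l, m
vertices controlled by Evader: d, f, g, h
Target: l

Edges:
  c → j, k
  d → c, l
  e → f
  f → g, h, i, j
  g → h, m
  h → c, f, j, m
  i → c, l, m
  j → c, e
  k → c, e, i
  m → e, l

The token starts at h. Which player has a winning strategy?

A0 = {l}
A1: add {i, m} — i (Pursuer) has i→l; m (Pursuer) has m→l.
A2: add {k} — k (Pursuer) has k→i.
A3: add {c} — c (Pursuer) has c→k.
A4: add {d, j} — d (Evader): all of {c, l} already in; j (Pursuer) has j→c.
A5 = A4; e.g. e (Pursuer) has no edge into A4. Fixed point.
h never enters the attractor, so Evader can avoid the target forever.

Evader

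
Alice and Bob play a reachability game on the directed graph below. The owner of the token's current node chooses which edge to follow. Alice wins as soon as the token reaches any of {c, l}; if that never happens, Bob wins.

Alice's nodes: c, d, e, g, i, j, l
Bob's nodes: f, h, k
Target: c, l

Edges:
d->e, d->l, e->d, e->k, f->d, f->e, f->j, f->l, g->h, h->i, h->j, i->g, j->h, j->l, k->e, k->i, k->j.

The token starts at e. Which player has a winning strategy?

A0 = {c, l}
A1: add {d, j} — d (Alice) has d→l; j (Alice) has j→l.
A2: add {e} — e (Alice) has e→d.
e ∈ A2, so Alice can force the target.

Alice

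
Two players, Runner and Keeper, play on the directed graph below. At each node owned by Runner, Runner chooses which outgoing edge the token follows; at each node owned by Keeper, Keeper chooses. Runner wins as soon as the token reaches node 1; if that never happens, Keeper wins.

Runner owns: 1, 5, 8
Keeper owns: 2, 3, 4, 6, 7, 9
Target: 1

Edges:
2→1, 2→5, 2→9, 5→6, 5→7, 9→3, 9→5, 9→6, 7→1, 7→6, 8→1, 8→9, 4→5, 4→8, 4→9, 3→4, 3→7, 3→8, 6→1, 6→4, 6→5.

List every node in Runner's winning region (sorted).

1, 8

A0 = {1}
A1: add {8} — 8 (Runner) has 8→1.
A2 = A1; e.g. 2 (Keeper) can still go to 5. Fixed point.
Runner's winning region = {1, 8}.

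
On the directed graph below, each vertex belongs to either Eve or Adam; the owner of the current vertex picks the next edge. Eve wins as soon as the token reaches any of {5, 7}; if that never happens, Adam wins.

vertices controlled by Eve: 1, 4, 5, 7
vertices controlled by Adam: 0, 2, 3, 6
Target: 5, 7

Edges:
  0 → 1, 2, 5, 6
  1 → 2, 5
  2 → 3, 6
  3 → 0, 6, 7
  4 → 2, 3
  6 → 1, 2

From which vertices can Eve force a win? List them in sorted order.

1, 5, 7

A0 = {5, 7}
A1: add {1} — 1 (Eve) has 1→5.
A2 = A1; e.g. 0 (Adam) can still go to 2. Fixed point.
Eve's winning region = {1, 5, 7}.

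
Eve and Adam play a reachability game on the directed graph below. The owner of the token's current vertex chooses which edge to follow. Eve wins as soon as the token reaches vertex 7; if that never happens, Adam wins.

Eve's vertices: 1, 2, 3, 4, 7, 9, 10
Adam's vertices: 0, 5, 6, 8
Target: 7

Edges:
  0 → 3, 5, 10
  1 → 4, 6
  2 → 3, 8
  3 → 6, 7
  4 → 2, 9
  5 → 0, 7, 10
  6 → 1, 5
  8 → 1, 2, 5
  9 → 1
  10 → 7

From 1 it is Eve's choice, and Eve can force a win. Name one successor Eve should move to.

A0 = {7}
A1: add {3, 10} — 3 (Eve) has 3→7; 10 (Eve) has 10→7.
A2: add {2} — 2 (Eve) has 2→3.
A3: add {4} — 4 (Eve) has 4→2.
A4: add {1} — 1 (Eve) has 1→4.
A5: add {9} — 9 (Eve) has 9→1.
A6 = A5; e.g. 0 (Adam) can still go to 5. Fixed point.
From 1, successor 4 is in the attractor (rank 3); the other successor 6 is not.

4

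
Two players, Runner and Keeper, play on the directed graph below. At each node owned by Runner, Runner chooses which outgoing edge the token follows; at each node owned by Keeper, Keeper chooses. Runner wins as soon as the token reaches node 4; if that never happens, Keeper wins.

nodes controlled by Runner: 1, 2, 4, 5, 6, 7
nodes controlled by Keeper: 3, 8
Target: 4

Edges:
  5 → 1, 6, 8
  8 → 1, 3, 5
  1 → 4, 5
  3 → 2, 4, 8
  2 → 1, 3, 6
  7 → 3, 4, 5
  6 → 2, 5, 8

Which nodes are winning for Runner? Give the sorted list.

1, 2, 4, 5, 6, 7

A0 = {4}
A1: add {1, 7} — 1 (Runner) has 1→4; 7 (Runner) has 7→4.
A2: add {2, 5} — 2 (Runner) has 2→1; 5 (Runner) has 5→1.
A3: add {6} — 6 (Runner) has 6→2.
A4 = A3; e.g. 3 (Keeper) can still go to 8. Fixed point.
Runner's winning region = {1, 2, 4, 5, 6, 7}.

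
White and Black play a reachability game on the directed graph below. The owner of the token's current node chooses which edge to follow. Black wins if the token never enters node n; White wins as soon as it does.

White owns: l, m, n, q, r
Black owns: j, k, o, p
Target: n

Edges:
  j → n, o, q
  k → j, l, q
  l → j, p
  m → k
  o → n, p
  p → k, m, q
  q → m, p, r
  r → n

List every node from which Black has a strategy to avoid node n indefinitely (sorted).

A0 = {n}
A1: add {r} — r (White) has r→n.
A2: add {q} — q (White) has q→r.
A3 = A2; e.g. j (Black) can still go to o. Fixed point.
White's attractor = {n, q, r}; Black avoids the target exactly from the complement.

j, k, l, m, o, p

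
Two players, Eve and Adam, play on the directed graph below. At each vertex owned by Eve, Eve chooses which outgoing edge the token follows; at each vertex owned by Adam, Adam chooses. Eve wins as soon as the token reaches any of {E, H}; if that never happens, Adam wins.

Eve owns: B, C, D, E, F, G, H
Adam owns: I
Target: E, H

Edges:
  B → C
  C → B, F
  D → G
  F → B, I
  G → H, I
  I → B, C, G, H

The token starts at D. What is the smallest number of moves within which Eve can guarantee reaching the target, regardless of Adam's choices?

2

A0 = {E, H}
A1: add {G} — G (Eve) has G→H.
A2: add {D} — D (Eve) has D→G.
A3 = A2; e.g. B (Eve) has no edge into A2. Fixed point.
D enters the attractor at level 2, so Eve can force the target in 2 moves from there.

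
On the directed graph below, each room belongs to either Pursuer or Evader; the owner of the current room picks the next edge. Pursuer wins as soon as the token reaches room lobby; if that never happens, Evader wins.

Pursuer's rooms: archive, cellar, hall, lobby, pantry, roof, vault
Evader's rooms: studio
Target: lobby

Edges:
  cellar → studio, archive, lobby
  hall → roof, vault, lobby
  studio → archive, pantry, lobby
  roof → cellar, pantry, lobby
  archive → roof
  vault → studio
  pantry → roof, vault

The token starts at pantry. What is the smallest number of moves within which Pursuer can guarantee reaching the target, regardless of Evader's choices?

2

A0 = {lobby}
A1: add {cellar, hall, roof} — cellar (Pursuer) has cellar→lobby; hall (Pursuer) has hall→lobby; roof (Pursuer) has roof→lobby.
A2: add {archive, pantry} — archive (Pursuer) has archive→roof; pantry (Pursuer) has pantry→roof.
pantry enters the attractor at level 2, so Pursuer can force the target in 2 moves from there.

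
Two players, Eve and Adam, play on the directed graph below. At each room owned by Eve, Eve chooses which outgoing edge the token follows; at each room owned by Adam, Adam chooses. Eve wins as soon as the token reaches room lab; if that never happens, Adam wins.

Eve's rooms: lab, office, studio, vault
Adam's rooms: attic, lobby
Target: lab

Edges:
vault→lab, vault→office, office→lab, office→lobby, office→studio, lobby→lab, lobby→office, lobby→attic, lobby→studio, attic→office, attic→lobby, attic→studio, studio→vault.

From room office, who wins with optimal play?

Eve

A0 = {lab}
A1: add {office, vault} — vault (Eve) has vault→lab; office (Eve) has office→lab.
office ∈ A1, so Eve can force the target.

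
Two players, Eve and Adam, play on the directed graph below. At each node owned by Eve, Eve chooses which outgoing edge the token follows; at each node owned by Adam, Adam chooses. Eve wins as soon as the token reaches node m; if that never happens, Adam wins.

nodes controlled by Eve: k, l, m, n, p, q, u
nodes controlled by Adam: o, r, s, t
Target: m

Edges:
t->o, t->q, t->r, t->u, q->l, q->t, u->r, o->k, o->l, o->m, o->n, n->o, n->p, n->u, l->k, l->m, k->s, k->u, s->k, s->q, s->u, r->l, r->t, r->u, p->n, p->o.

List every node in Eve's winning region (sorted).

A0 = {m}
A1: add {l} — l (Eve) has l→m.
A2: add {q} — q (Eve) has q→l.
A3 = A2; e.g. k (Eve) has no edge into A2. Fixed point.
Eve's winning region = {l, m, q}.

l, m, q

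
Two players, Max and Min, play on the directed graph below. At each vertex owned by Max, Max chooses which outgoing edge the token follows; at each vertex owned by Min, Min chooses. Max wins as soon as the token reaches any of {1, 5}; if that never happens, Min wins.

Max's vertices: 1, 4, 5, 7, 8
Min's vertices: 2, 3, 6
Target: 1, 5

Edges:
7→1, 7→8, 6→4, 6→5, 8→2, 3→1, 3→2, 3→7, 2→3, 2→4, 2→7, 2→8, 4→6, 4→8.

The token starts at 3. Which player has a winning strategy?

Min

A0 = {1, 5}
A1: add {7} — 7 (Max) has 7→1.
A2 = A1; e.g. 2 (Min) can still go to 3. Fixed point.
3 never enters the attractor, so Min can avoid the target forever.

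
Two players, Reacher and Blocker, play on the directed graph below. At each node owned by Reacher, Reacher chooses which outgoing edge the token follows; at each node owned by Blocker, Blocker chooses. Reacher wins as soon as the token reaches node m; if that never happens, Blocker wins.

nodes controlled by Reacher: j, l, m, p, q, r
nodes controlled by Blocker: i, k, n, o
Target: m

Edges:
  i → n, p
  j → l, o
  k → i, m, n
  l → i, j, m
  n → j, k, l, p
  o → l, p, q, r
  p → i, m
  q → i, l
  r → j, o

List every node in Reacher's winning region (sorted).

j, l, m, o, p, q, r

A0 = {m}
A1: add {l, p} — l (Reacher) has l→m; p (Reacher) has p→m.
A2: add {j, q} — j (Reacher) has j→l; q (Reacher) has q→l.
A3: add {r} — r (Reacher) has r→j.
A4: add {o} — o (Blocker): all of {l, p, q, r} already in.
A5 = A4; e.g. i (Blocker) can still go to n. Fixed point.
Reacher's winning region = {j, l, m, o, p, q, r}.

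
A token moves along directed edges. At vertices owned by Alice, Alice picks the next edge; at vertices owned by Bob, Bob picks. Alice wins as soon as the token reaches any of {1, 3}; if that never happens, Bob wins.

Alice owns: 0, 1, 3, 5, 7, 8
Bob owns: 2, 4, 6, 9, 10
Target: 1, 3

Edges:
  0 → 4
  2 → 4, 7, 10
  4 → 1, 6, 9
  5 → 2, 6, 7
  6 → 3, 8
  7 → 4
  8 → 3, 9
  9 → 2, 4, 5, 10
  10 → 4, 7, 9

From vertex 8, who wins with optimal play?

Alice

A0 = {1, 3}
A1: add {8} — 8 (Alice) has 8→3.
8 ∈ A1, so Alice can force the target.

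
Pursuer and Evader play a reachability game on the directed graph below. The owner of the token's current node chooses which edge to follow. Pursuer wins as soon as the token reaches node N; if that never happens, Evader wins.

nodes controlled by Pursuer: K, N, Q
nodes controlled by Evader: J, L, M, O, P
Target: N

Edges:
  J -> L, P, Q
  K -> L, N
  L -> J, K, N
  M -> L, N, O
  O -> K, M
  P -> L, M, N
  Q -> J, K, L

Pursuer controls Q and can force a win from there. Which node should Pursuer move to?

A0 = {N}
A1: add {K} — K (Pursuer) has K→N.
A2: add {Q} — Q (Pursuer) has Q→K.
A3 = A2; e.g. J (Evader) can still go to L. Fixed point.
From Q, successor K is in the attractor (rank 1); the other successors J, L are not.

K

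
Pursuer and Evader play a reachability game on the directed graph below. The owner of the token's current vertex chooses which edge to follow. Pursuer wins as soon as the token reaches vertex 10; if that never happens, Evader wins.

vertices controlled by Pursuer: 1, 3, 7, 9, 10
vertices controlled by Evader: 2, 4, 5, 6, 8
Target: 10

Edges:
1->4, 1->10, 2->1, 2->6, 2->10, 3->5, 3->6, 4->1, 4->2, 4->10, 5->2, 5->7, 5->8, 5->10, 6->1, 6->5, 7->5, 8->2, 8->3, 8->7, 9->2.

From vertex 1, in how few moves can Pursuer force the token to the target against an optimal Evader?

1

A0 = {10}
A1: add {1} — 1 (Pursuer) has 1→10.
A2 = A1; e.g. 2 (Evader) can still go to 6. Fixed point.
1 enters the attractor at level 1, so Pursuer can force the target in 1 move from there.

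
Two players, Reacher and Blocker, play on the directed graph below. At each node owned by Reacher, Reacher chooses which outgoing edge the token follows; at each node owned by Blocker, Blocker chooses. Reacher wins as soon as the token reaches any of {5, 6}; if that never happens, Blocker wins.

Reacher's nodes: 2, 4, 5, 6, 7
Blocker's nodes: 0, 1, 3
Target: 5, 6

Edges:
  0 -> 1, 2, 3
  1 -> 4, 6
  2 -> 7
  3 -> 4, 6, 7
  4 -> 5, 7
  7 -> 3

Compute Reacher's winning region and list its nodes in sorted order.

A0 = {5, 6}
A1: add {4} — 4 (Reacher) has 4→5.
A2: add {1} — 1 (Blocker): all of {4, 6} already in.
A3 = A2; e.g. 0 (Blocker) can still go to 2. Fixed point.
Reacher's winning region = {1, 4, 5, 6}.

1, 4, 5, 6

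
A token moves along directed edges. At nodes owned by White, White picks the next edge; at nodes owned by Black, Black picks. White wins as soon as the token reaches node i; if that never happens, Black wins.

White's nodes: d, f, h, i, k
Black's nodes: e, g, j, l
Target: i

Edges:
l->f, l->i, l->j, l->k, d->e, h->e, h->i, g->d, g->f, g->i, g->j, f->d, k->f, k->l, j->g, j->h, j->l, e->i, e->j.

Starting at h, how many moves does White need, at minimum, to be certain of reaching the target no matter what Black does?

A0 = {i}
A1: add {h} — h (White) has h→i.
A2 = A1; e.g. d (White) has no edge into A1. Fixed point.
h enters the attractor at level 1, so White can force the target in 1 move from there.

1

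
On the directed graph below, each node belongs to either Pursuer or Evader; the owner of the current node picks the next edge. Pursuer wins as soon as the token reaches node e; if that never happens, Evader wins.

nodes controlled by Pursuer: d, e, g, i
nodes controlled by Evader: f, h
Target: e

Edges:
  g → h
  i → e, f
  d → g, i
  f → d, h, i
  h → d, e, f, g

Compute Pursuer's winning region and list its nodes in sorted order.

d, e, i

A0 = {e}
A1: add {i} — i (Pursuer) has i→e.
A2: add {d} — d (Pursuer) has d→i.
A3 = A2; e.g. f (Evader) can still go to h. Fixed point.
Pursuer's winning region = {d, e, i}.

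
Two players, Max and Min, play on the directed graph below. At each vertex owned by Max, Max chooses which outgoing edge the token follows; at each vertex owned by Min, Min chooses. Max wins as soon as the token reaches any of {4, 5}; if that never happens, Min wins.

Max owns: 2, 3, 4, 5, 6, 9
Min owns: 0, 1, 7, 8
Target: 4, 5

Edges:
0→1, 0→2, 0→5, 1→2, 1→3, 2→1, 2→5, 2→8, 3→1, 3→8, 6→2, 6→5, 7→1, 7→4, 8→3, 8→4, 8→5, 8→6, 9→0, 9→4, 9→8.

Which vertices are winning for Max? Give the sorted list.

2, 4, 5, 6, 9

A0 = {4, 5}
A1: add {2, 6, 9} — 2 (Max) has 2→5; 6 (Max) has 6→5; 9 (Max) has 9→4.
A2 = A1; e.g. 0 (Min) can still go to 1. Fixed point.
Max's winning region = {2, 4, 5, 6, 9}.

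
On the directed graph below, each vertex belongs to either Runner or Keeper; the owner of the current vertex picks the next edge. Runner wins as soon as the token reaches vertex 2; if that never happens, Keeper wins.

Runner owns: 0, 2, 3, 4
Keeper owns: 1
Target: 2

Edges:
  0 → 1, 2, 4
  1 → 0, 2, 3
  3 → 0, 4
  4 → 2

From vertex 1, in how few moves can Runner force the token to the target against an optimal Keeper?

A0 = {2}
A1: add {0, 4} — 0 (Runner) has 0→2; 4 (Runner) has 4→2.
A2: add {3} — 3 (Runner) has 3→0.
A3: add {1} — 1 (Keeper): all of {0, 2, 3} already in.
A3 = all vertices. Fixed point.
1 enters the attractor at level 3, so Runner can force the target in 3 moves from there.

3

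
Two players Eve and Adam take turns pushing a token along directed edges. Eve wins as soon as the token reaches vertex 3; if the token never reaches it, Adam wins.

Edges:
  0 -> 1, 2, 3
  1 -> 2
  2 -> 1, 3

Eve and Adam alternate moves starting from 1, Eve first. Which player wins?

Track states (vertex, player-to-move).
A0 = {(3,Eve), (3,Adam)}
A1: add {(0,Eve), (2,Eve)}.
A2: add {(1,Adam)}.
A3 = A2; e.g. (0,Adam) stays out. (1,Eve) never enters ⇒ Adam avoids the target.

Adam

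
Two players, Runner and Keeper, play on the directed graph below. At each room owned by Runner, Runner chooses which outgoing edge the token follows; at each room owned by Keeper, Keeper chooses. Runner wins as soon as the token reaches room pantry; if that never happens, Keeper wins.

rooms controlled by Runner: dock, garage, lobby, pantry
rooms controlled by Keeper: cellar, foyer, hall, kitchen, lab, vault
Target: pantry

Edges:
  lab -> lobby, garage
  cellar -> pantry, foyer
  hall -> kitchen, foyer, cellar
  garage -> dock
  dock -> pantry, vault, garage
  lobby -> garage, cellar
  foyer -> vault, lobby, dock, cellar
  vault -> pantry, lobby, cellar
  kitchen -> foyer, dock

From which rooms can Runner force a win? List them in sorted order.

A0 = {pantry}
A1: add {dock} — dock (Runner) has dock→pantry.
A2: add {garage} — garage (Runner) has garage→dock.
A3: add {lobby} — lobby (Runner) has lobby→garage.
A4: add {lab} — lab (Keeper): all of {lobby, garage} already in.
A5 = A4; e.g. kitchen (Keeper) can still go to foyer. Fixed point.
Runner's winning region = {dock, garage, lab, lobby, pantry}.

dock, garage, lab, lobby, pantry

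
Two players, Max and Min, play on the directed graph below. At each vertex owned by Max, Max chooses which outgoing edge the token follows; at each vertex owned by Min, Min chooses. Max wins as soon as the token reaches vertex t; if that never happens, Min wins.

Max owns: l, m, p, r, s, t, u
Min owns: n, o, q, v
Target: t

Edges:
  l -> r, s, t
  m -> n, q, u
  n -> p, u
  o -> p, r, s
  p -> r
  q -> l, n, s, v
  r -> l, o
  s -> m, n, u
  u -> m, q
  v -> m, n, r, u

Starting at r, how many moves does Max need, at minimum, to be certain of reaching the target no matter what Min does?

A0 = {t}
A1: add {l} — l (Max) has l→t.
A2: add {r} — r (Max) has r→l.
r enters the attractor at level 2, so Max can force the target in 2 moves from there.

2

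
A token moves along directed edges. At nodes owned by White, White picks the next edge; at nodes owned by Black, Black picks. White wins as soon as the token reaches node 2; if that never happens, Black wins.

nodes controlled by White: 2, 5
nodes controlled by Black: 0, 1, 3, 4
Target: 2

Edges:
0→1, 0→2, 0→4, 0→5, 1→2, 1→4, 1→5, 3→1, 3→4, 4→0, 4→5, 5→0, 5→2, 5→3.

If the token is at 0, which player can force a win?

Black

A0 = {2}
A1: add {5} — 5 (White) has 5→2.
A2 = A1; e.g. 0 (Black) can still go to 1. Fixed point.
0 never enters the attractor, so Black can avoid the target forever.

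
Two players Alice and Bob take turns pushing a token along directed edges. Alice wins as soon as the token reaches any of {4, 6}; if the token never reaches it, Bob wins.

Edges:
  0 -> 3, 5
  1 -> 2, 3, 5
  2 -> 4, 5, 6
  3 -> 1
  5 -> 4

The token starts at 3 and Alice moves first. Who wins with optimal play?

Track states (vertex, player-to-move).
A0 = {(4,Alice), (4,Bob), (6,Alice), (6,Bob)}
A1: add {(2,Alice), (5,Alice), (5,Bob)}.
A2: add {(0,Alice), (1,Alice), (2,Bob)}.
A3: add {(3,Bob)}.
A4 = A3; e.g. (0,Bob) stays out. (3,Alice) never enters ⇒ Bob avoids the target.

Bob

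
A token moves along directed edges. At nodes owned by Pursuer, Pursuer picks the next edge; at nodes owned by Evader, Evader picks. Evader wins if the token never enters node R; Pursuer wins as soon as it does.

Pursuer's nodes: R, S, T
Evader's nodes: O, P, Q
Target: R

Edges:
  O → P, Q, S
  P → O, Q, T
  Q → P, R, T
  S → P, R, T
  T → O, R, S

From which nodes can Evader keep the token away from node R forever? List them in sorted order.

O, P, Q

A0 = {R}
A1: add {S, T} — S (Pursuer) has S→R; T (Pursuer) has T→R.
A2 = A1; e.g. O (Evader) can still go to P. Fixed point.
Pursuer's attractor = {R, S, T}; Evader avoids the target exactly from the complement.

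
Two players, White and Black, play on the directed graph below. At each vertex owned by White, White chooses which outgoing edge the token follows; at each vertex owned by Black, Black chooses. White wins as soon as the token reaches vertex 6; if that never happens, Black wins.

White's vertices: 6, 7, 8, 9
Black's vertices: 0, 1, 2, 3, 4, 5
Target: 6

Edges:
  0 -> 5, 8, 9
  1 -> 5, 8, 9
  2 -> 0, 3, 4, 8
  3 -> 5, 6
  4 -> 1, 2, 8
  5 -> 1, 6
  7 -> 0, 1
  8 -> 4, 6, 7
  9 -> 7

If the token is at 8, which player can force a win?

A0 = {6}
A1: add {8} — 8 (White) has 8→6.
A2 = A1; e.g. 0 (Black) can still go to 5. Fixed point.
8 ∈ A1, so White can force the target.

White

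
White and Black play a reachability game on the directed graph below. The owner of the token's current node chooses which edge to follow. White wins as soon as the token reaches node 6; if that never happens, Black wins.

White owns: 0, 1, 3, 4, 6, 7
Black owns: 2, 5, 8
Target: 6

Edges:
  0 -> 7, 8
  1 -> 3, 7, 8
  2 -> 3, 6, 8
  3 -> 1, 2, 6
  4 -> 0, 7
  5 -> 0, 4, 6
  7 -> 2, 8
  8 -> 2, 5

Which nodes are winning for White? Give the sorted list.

1, 3, 6

A0 = {6}
A1: add {3} — 3 (White) has 3→6.
A2: add {1} — 1 (White) has 1→3.
A3 = A2; e.g. 0 (White) has no edge into A2. Fixed point.
White's winning region = {1, 3, 6}.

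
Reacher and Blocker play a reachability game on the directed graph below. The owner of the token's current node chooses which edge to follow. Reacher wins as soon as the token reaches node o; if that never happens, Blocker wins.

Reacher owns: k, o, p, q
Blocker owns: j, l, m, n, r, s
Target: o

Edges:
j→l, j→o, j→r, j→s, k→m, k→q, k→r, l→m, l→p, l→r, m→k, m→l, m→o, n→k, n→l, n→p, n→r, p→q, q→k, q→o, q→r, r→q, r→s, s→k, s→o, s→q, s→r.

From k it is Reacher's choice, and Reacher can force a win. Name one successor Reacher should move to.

q

A0 = {o}
A1: add {q} — q (Reacher) has q→o.
A2: add {k, p} — k (Reacher) has k→q; p (Reacher) has p→q.
A3 = A2; e.g. j (Blocker) can still go to l. Fixed point.
From k, successor q is in the attractor (rank 1); the other successors m, r are not.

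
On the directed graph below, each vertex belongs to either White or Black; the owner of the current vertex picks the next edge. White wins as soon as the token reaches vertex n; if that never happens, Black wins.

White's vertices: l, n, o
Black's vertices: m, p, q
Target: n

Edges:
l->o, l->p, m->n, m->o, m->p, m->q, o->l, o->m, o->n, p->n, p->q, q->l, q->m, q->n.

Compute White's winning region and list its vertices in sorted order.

A0 = {n}
A1: add {o} — o (White) has o→n.
A2: add {l} — l (White) has l→o.
A3 = A2; e.g. m (Black) can still go to p. Fixed point.
White's winning region = {l, n, o}.

l, n, o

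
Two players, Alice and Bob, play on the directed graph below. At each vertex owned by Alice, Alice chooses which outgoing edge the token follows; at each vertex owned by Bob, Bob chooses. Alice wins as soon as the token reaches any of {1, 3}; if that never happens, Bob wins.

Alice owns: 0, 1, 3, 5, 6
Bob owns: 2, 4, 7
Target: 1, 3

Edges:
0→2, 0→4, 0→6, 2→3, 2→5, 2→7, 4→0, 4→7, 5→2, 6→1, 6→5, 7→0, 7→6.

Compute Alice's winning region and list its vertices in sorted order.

A0 = {1, 3}
A1: add {6} — 6 (Alice) has 6→1.
A2: add {0} — 0 (Alice) has 0→6.
A3: add {7} — 7 (Bob): all of {0, 6} already in.
A4: add {4} — 4 (Bob): all of {0, 7} already in.
A5 = A4; e.g. 2 (Bob) can still go to 5. Fixed point.
Alice's winning region = {0, 1, 3, 4, 6, 7}.

0, 1, 3, 4, 6, 7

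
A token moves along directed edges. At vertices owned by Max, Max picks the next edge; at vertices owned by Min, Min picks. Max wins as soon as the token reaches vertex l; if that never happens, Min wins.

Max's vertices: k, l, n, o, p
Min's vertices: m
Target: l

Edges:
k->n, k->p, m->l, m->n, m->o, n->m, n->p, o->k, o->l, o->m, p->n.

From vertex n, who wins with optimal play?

A0 = {l}
A1: add {o} — o (Max) has o→l.
A2 = A1; e.g. k (Max) has no edge into A1. Fixed point.
n never enters the attractor, so Min can avoid the target forever.

Min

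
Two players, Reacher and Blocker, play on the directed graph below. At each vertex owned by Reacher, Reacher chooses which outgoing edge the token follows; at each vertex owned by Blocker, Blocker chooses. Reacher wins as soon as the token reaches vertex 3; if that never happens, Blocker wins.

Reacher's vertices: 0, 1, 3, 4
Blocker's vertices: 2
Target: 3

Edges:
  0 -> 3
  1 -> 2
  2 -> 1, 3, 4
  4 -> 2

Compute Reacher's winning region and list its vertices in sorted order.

0, 3

A0 = {3}
A1: add {0} — 0 (Reacher) has 0→3.
A2 = A1; e.g. 1 (Reacher) has no edge into A1. Fixed point.
Reacher's winning region = {0, 3}.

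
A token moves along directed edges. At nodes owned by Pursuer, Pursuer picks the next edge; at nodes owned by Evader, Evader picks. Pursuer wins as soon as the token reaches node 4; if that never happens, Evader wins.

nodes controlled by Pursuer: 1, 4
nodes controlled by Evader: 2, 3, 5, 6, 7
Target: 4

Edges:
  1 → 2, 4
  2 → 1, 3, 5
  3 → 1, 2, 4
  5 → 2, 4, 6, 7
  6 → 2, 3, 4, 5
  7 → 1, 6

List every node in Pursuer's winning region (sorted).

A0 = {4}
A1: add {1} — 1 (Pursuer) has 1→4.
A2 = A1; e.g. 2 (Evader) can still go to 3. Fixed point.
Pursuer's winning region = {1, 4}.

1, 4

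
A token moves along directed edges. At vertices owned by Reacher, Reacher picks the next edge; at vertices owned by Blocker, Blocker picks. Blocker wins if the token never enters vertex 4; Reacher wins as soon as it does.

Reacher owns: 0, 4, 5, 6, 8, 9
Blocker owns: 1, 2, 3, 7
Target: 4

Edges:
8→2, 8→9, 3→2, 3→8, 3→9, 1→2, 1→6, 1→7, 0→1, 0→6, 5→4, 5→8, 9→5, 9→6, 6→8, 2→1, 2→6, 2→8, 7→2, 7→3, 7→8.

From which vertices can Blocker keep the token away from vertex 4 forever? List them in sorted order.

1, 2, 3, 7

A0 = {4}
A1: add {5} — 5 (Reacher) has 5→4.
A2: add {9} — 9 (Reacher) has 9→5.
A3: add {8} — 8 (Reacher) has 8→9.
A4: add {6} — 6 (Reacher) has 6→8.
A5: add {0} — 0 (Reacher) has 0→6.
A6 = A5; e.g. 1 (Blocker) can still go to 2. Fixed point.
Reacher's attractor = {0, 4, 5, 6, 8, 9}; Blocker avoids the target exactly from the complement.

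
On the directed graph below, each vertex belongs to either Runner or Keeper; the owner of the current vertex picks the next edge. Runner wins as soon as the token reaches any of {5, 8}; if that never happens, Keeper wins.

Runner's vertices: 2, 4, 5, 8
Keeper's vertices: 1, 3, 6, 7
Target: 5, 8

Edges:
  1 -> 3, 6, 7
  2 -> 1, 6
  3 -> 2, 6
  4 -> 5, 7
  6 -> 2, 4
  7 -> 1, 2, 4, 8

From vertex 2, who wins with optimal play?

A0 = {5, 8}
A1: add {4} — 4 (Runner) has 4→5.
A2 = A1; e.g. 1 (Keeper) can still go to 3. Fixed point.
2 never enters the attractor, so Keeper can avoid the target forever.

Keeper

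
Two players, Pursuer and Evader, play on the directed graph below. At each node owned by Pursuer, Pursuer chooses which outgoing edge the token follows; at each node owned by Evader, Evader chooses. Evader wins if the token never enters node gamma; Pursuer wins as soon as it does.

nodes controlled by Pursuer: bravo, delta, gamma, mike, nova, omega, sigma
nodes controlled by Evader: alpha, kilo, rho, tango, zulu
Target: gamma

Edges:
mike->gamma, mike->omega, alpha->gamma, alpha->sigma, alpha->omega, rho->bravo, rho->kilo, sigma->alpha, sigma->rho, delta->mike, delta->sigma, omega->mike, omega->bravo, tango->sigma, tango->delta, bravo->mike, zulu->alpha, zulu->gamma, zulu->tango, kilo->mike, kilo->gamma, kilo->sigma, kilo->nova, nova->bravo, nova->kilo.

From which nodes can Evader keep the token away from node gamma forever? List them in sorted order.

A0 = {gamma}
A1: add {mike} — mike (Pursuer) has mike→gamma.
A2: add {bravo, delta, omega} — delta (Pursuer) has delta→mike; omega (Pursuer) has omega→mike; bravo (Pursuer) has bravo→mike.
A3: add {nova} — nova (Pursuer) has nova→bravo.
A4 = A3; e.g. alpha (Evader) can still go to sigma. Fixed point.
Pursuer's attractor = {bravo, delta, gamma, mike, nova, omega}; Evader avoids the target exactly from the complement.

alpha, kilo, rho, sigma, tango, zulu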